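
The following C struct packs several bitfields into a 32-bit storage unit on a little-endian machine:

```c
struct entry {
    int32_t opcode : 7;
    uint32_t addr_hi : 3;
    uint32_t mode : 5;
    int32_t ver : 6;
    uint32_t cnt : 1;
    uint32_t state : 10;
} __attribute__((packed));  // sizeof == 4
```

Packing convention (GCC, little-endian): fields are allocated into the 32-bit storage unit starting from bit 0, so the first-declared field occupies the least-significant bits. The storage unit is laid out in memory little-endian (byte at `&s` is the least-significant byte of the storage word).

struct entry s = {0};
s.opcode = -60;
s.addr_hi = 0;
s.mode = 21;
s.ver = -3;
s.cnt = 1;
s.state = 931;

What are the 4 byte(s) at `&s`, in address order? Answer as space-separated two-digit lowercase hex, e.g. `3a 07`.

44 d4 fe e8

opcode (7b) val=-60 bits=0x44 at bit 0: 0x00000044
addr_hi (3b) val=0 bits=0x0 at bit 7: 0x00000044
mode (5b) val=21 bits=0x15 at bit 10: 0x00005444
ver (6b) val=-3 bits=0x3d at bit 15: 0x001ed444
cnt (1b) val=1 bits=0x1 at bit 21: 0x003ed444
state (10b) val=931 bits=0x3a3 at bit 22: 0xe8fed444
word = 0xe8fed444 → little-endian bytes:
  [0]=0x44  [1]=0xd4  [2]=0xfe  [3]=0xe8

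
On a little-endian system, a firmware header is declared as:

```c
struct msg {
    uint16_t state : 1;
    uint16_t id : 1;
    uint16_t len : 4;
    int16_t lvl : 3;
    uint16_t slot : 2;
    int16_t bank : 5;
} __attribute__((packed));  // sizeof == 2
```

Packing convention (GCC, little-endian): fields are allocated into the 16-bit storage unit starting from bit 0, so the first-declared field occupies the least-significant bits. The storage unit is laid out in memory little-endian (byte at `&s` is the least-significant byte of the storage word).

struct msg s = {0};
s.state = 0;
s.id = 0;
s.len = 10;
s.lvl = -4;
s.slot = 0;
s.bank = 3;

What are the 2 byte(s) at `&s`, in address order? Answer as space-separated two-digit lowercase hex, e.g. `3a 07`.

28 19

state:1 = 0 → 0x0 << 0 → word 0x0000
id:1 = 0 → 0x0 << 1 → word 0x0000
len:4 = 10 → 0xa << 2 → word 0x0028
lvl:3 = -4 → 0x4 << 6 → word 0x0128
slot:2 = 0 → 0x0 << 9 → word 0x0128
bank:5 = 3 → 0x3 << 11 → word 0x1928
word = 0x1928 → little-endian bytes:
  [0]=0x28  [1]=0x19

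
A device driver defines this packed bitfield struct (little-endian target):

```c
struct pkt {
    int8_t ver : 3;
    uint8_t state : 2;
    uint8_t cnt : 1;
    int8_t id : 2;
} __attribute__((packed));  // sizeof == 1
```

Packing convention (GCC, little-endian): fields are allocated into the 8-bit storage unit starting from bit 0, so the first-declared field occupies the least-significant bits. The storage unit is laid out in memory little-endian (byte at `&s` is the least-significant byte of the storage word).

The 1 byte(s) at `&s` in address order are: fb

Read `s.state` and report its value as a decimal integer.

[0]=0xfb (little-endian) → word 0xfb
ver:3 @ bit 0 → (0xfb>>0)&0x7 = 0x3
state:2 @ bit 3 → (0xfb>>3)&0x3 = 0x3  ←
cnt:1 @ bit 5 → (0xfb>>5)&0x1 = 0x1
id:2 @ bit 6 → (0xfb>>6)&0x3 = 0x3

3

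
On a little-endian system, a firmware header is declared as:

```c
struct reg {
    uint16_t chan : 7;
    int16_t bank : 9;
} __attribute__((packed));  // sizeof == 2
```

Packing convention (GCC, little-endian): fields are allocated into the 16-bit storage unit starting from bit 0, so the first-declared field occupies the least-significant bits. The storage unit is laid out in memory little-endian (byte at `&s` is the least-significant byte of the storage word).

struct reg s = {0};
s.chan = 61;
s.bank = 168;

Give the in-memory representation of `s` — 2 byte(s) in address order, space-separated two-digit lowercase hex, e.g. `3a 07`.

3d 54

[0+:7] chan=61 & 0x7f = 0x3d; word=0x003d
[7+:9] bank=168 & 0x1ff = 0xa8; word=0x543d
word = 0x543d → little-endian bytes:
  [0]=0x3d  [1]=0x54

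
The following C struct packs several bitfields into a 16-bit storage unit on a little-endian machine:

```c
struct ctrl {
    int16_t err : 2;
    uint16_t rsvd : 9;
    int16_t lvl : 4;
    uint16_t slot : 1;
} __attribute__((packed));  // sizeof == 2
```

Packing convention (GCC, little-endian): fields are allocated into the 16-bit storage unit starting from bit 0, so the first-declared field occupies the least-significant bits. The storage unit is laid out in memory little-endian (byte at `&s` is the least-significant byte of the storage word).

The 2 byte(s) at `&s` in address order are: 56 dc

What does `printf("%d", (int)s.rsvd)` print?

277

[0]=0x56 [1]=0xdc (little-endian) → word 0xdc56
err:2 @ bit 0 → (0xdc56>>0)&0x3 = 0x2
rsvd:9 @ bit 2 → (0xdc56>>2)&0x1ff = 0x115  ←
lvl:4 @ bit 11 → (0xdc56>>11)&0xf = 0xb
slot:1 @ bit 15 → (0xdc56>>15)&0x1 = 0x1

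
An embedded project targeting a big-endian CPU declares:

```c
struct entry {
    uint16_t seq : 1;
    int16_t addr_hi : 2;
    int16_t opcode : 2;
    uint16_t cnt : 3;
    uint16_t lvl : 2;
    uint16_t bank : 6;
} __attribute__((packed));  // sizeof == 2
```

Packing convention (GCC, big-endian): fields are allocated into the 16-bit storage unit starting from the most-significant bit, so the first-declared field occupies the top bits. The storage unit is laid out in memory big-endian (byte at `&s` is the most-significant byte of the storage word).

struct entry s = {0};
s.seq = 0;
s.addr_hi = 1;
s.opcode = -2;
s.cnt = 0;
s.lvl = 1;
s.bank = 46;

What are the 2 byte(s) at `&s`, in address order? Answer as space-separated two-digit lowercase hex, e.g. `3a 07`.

30 6e

seq (1b) val=0 bits=0x0 at bit 15: 0x0000
addr_hi (2b) val=1 bits=0x1 at bit 13: 0x2000
opcode (2b) val=-2 bits=0x2 at bit 11: 0x3000
cnt (3b) val=0 bits=0x0 at bit 8: 0x3000
lvl (2b) val=1 bits=0x1 at bit 6: 0x3040
bank (6b) val=46 bits=0x2e at bit 0: 0x306e
word = 0x306e → big-endian bytes:
  [0]=0x30  [1]=0x6e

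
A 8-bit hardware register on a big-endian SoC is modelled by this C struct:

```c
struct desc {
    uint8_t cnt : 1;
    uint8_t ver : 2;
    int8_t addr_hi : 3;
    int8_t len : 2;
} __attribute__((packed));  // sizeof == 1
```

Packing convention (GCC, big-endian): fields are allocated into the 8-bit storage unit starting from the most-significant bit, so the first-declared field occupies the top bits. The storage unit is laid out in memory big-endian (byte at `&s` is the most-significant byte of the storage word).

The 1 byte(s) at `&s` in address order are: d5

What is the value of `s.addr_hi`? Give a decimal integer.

[0]=0xd5 (big-endian) → word 0xd5
cnt [7+:1] = (word>>7) & 0x1 = 1
ver [5+:2] = (word>>5) & 0x3 = 2
addr_hi [2+:3] = (word>>2) & 0x7 = 5  ←
len [0+:2] = (word>>0) & 0x3 = 1
addr_hi signed 3b, MSB=1: 5 - 8 = -3

-3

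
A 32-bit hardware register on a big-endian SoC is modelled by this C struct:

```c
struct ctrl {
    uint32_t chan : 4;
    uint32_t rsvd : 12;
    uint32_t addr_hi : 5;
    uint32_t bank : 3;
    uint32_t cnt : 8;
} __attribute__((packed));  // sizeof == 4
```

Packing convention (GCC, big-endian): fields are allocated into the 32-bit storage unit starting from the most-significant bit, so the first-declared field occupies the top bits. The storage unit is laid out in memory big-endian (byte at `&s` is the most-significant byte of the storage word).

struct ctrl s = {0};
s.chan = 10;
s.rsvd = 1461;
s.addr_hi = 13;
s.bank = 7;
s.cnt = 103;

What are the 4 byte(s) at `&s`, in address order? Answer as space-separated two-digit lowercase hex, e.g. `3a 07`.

[28+:4] chan=10 & 0xf = 0xa; word=0xa0000000
[16+:12] rsvd=1461 & 0xfff = 0x5b5; word=0xa5b50000
[11+:5] addr_hi=13 & 0x1f = 0xd; word=0xa5b56800
[8+:3] bank=7 & 0x7 = 0x7; word=0xa5b56f00
[0+:8] cnt=103 & 0xff = 0x67; word=0xa5b56f67
word = 0xa5b56f67 → big-endian bytes:
  [0]=0xa5  [1]=0xb5  [2]=0x6f  [3]=0x67

a5 b5 6f 67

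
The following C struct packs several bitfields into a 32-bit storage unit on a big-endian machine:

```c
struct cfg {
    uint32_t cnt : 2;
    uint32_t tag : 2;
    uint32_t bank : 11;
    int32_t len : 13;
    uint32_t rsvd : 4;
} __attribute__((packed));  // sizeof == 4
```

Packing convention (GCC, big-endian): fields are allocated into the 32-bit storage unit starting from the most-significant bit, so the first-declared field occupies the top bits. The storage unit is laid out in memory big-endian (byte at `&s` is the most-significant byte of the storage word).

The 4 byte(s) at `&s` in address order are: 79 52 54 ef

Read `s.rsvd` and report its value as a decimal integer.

15

[0]=0x79 [1]=0x52 [2]=0x54 [3]=0xef (big-endian) → word 0x795254ef
cnt:2 @ bit 30 → (0x795254ef>>30)&0x3 = 0x1
tag:2 @ bit 28 → (0x795254ef>>28)&0x3 = 0x3
bank:11 @ bit 17 → (0x795254ef>>17)&0x7ff = 0x4a9
len:13 @ bit 4 → (0x795254ef>>4)&0x1fff = 0x54e
rsvd:4 @ bit 0 → (0x795254ef>>0)&0xf = 0xf  ←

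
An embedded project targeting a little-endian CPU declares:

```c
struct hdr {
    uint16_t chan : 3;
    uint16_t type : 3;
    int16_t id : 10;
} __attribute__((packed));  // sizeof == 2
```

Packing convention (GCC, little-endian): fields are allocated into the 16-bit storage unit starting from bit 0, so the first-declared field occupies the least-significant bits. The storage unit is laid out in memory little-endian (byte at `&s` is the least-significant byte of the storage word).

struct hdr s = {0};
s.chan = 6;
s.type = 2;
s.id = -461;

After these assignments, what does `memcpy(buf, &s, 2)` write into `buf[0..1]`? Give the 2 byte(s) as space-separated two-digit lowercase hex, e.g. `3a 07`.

[0+:3] chan=6 & 0x7 = 0x6; word=0x0006
[3+:3] type=2 & 0x7 = 0x2; word=0x0016
[6+:10] id=-461 & 0x3ff = 0x233; word=0x8cd6
word = 0x8cd6 → little-endian bytes:
  [0]=0xd6  [1]=0x8c

d6 8c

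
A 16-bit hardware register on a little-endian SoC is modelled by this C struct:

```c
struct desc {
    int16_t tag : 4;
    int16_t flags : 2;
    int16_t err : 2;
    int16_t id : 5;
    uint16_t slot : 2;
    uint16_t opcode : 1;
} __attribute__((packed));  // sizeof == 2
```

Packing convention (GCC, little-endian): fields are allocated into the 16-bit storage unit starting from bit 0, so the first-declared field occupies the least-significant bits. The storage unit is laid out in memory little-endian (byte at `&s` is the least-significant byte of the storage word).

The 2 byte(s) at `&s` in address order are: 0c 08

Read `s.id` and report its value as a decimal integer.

[0]=0x0c [1]=0x08 (little-endian) → word 0x080c
tag:4 @ bit 0 → (0x080c>>0)&0xf = 0xc
flags:2 @ bit 4 → (0x080c>>4)&0x3 = 0x0
err:2 @ bit 6 → (0x080c>>6)&0x3 = 0x0
id:5 @ bit 8 → (0x080c>>8)&0x1f = 0x8  ←
slot:2 @ bit 13 → (0x080c>>13)&0x3 = 0x0
opcode:1 @ bit 15 → (0x080c>>15)&0x1 = 0x0
id signed 5b, MSB=0: value = 8

8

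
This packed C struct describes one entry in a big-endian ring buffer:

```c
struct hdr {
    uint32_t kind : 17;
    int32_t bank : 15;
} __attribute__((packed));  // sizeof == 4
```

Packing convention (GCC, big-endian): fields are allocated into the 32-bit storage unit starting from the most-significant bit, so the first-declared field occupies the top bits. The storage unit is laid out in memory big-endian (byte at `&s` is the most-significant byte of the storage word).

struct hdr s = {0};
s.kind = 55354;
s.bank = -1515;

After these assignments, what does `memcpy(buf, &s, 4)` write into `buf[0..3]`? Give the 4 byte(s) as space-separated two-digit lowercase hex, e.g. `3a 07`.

kind (17b) val=55354 bits=0xd83a at bit 15: 0x6c1d0000
bank (15b) val=-1515 bits=0x7a15 at bit 0: 0x6c1d7a15
word = 0x6c1d7a15 → big-endian bytes:
  [0]=0x6c  [1]=0x1d  [2]=0x7a  [3]=0x15

6c 1d 7a 15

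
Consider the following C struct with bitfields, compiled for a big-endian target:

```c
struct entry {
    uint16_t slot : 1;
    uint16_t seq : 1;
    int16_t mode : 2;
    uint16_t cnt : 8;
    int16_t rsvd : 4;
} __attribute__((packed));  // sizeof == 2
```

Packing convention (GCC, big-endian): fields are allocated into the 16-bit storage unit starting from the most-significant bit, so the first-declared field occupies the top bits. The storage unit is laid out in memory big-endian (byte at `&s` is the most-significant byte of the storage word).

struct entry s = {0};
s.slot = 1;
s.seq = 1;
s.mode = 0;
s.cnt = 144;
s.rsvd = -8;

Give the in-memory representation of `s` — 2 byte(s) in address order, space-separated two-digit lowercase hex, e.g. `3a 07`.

c9 08

slot:1 = 1 → 0x1 << 15 → word 0x8000
seq:1 = 1 → 0x1 << 14 → word 0xc000
mode:2 = 0 → 0x0 << 12 → word 0xc000
cnt:8 = 144 → 0x90 << 4 → word 0xc900
rsvd:4 = -8 → 0x8 << 0 → word 0xc908
word = 0xc908 → big-endian bytes:
  [0]=0xc9  [1]=0x08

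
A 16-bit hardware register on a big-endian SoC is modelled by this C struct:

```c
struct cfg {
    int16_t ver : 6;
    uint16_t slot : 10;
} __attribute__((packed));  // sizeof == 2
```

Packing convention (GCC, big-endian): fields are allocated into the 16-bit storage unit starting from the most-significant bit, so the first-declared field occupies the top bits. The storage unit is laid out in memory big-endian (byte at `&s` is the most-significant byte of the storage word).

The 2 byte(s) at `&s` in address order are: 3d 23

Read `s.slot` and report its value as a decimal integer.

[0]=0x3d [1]=0x23 (big-endian) → word 0x3d23
ver:6 @ bit 10 → (0x3d23>>10)&0x3f = 0xf
slot:10 @ bit 0 → (0x3d23>>0)&0x3ff = 0x123  ←

291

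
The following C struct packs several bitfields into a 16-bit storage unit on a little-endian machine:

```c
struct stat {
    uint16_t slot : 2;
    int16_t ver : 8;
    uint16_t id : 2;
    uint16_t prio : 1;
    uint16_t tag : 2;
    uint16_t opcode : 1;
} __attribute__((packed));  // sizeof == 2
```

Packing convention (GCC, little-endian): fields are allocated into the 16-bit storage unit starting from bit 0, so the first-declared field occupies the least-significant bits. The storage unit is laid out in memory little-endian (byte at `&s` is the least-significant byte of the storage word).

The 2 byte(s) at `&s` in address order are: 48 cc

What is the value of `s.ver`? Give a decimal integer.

[0]=0x48 [1]=0xcc (little-endian) → word 0xcc48
slot:2 @ bit 0 → (0xcc48>>0)&0x3 = 0x0
ver:8 @ bit 2 → (0xcc48>>2)&0xff = 0x12  ←
id:2 @ bit 10 → (0xcc48>>10)&0x3 = 0x3
prio:1 @ bit 12 → (0xcc48>>12)&0x1 = 0x0
tag:2 @ bit 13 → (0xcc48>>13)&0x3 = 0x2
opcode:1 @ bit 15 → (0xcc48>>15)&0x1 = 0x1
ver signed 8b, MSB=0: value = 18

18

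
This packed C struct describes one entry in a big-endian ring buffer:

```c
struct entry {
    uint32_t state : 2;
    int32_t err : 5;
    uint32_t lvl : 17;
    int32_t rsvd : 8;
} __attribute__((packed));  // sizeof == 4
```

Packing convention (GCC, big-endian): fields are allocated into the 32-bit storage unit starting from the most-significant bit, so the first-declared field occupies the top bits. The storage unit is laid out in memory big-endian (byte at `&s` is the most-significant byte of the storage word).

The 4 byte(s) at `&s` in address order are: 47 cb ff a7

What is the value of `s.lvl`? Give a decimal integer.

117759

[0]=0x47 [1]=0xcb [2]=0xff [3]=0xa7 (big-endian) → word 0x47cbffa7
state:2 @ bit 30 → (0x47cbffa7>>30)&0x3 = 0x1
err:5 @ bit 25 → (0x47cbffa7>>25)&0x1f = 0x3
lvl:17 @ bit 8 → (0x47cbffa7>>8)&0x1ffff = 0x1cbff  ←
rsvd:8 @ bit 0 → (0x47cbffa7>>0)&0xff = 0xa7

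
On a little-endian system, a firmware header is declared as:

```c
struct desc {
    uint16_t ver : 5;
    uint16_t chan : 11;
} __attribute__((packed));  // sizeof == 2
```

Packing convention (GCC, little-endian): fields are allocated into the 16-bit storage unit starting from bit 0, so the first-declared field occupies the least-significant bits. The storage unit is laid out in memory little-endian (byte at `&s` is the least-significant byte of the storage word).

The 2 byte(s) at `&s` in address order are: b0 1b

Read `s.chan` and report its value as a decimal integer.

221

[0]=0xb0 [1]=0x1b (little-endian) → word 0x1bb0
ver:5 @ bit 0 → (0x1bb0>>0)&0x1f = 0x10
chan:11 @ bit 5 → (0x1bb0>>5)&0x7ff = 0xdd  ←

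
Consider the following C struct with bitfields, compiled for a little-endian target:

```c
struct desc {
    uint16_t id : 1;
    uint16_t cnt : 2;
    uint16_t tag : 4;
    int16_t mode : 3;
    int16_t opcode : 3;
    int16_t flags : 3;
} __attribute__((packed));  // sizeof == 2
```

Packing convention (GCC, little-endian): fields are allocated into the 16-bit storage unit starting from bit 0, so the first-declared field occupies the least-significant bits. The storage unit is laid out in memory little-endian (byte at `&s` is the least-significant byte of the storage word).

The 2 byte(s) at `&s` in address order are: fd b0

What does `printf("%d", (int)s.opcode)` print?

-4

[0]=0xfd [1]=0xb0 (little-endian) → word 0xb0fd
id:1 @ bit 0 → (0xb0fd>>0)&0x1 = 0x1
cnt:2 @ bit 1 → (0xb0fd>>1)&0x3 = 0x2
tag:4 @ bit 3 → (0xb0fd>>3)&0xf = 0xf
mode:3 @ bit 7 → (0xb0fd>>7)&0x7 = 0x1
opcode:3 @ bit 10 → (0xb0fd>>10)&0x7 = 0x4  ←
flags:3 @ bit 13 → (0xb0fd>>13)&0x7 = 0x5
opcode signed 3b, MSB=1: 4 - 8 = -4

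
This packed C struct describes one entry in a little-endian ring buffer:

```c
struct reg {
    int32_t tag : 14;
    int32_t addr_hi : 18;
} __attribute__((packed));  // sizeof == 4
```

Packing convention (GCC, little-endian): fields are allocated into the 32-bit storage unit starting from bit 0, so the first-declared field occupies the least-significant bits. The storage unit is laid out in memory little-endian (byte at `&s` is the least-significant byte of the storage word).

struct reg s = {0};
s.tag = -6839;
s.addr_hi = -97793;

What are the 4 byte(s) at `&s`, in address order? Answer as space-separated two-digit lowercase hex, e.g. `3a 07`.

49 e5 7f a0

tag (14b) val=-6839 bits=0x2549 at bit 0: 0x00002549
addr_hi (18b) val=-97793 bits=0x281ff at bit 14: 0xa07fe549
word = 0xa07fe549 → little-endian bytes:
  [0]=0x49  [1]=0xe5  [2]=0x7f  [3]=0xa0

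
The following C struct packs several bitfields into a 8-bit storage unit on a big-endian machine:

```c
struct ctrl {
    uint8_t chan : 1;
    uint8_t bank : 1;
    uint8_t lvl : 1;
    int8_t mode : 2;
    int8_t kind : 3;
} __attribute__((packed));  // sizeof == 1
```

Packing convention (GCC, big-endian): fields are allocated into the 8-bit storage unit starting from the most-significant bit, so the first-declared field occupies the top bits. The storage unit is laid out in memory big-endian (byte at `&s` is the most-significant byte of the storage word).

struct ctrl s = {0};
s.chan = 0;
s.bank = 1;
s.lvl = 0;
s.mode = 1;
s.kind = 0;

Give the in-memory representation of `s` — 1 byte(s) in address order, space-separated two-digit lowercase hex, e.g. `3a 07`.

48

chan:1 = 0 → 0x0 << 7 → word 0x00
bank:1 = 1 → 0x1 << 6 → word 0x40
lvl:1 = 0 → 0x0 << 5 → word 0x40
mode:2 = 1 → 0x1 << 3 → word 0x48
kind:3 = 0 → 0x0 << 0 → word 0x48
word = 0x48 → big-endian bytes:
  [0]=0x48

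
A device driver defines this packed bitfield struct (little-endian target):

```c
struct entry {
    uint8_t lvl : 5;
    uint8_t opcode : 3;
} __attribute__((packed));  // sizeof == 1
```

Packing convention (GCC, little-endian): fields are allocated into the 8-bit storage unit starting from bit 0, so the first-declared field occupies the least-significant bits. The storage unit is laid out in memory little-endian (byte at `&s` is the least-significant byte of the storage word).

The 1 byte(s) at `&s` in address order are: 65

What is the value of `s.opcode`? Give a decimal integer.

[0]=0x65 (little-endian) → word 0x65
lvl [0+:5] = (word>>0) & 0x1f = 5
opcode [5+:3] = (word>>5) & 0x7 = 3  ←

3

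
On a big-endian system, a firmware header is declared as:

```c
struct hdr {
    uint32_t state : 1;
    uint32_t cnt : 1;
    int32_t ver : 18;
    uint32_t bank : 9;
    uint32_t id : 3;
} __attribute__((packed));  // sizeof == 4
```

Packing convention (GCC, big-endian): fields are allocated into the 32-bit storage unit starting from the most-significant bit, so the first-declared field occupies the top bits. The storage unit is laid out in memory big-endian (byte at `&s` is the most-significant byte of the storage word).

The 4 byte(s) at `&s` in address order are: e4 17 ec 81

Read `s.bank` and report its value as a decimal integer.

[0]=0xe4 [1]=0x17 [2]=0xec [3]=0x81 (big-endian) → word 0xe417ec81
state [31+:1] = (word>>31) & 0x1 = 1
cnt [30+:1] = (word>>30) & 0x1 = 1
ver [12+:18] = (word>>12) & 0x3ffff = 147838
bank [3+:9] = (word>>3) & 0x1ff = 400  ←
id [0+:3] = (word>>0) & 0x7 = 1

400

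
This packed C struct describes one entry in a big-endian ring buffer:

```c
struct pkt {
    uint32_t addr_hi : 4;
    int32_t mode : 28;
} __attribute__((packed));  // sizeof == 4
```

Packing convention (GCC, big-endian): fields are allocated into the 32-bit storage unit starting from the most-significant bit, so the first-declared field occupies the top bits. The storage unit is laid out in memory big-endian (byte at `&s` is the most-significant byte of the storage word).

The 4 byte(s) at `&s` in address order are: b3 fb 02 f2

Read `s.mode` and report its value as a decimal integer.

66781938

[0]=0xb3 [1]=0xfb [2]=0x02 [3]=0xf2 (big-endian) → word 0xb3fb02f2
addr_hi [28+:4] = (word>>28) & 0xf = 11
mode [0+:28] = (word>>0) & 0xfffffff = 66781938  ←
mode signed 28b, MSB=0: value = 66781938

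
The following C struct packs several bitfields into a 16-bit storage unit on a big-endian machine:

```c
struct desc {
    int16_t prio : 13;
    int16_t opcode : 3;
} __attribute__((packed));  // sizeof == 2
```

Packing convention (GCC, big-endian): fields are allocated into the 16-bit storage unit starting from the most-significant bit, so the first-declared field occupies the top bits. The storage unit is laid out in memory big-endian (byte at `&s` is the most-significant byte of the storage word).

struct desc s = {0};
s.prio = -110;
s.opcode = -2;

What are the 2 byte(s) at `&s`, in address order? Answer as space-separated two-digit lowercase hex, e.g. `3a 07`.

fc 96

prio:13 = -110 → 0x1f92 << 3 → word 0xfc90
opcode:3 = -2 → 0x6 << 0 → word 0xfc96
word = 0xfc96 → big-endian bytes:
  [0]=0xfc  [1]=0x96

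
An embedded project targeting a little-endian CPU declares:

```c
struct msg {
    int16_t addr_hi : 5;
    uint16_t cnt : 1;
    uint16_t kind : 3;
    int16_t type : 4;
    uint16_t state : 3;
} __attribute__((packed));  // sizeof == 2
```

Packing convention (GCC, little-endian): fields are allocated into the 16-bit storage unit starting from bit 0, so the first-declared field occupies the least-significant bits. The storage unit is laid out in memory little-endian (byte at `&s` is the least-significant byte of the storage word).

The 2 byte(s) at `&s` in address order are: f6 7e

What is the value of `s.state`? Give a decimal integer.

3

[0]=0xf6 [1]=0x7e (little-endian) → word 0x7ef6
addr_hi:5 @ bit 0 → (0x7ef6>>0)&0x1f = 0x16
cnt:1 @ bit 5 → (0x7ef6>>5)&0x1 = 0x1
kind:3 @ bit 6 → (0x7ef6>>6)&0x7 = 0x3
type:4 @ bit 9 → (0x7ef6>>9)&0xf = 0xf
state:3 @ bit 13 → (0x7ef6>>13)&0x7 = 0x3  ←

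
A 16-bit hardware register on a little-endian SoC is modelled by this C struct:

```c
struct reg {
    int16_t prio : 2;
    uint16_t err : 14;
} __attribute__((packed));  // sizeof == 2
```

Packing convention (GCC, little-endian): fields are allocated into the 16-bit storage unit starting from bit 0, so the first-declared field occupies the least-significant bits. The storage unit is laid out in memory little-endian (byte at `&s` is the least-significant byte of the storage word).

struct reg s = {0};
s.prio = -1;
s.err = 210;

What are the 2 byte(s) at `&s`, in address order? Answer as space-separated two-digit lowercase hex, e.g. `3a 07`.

4b 03

[0+:2] prio=-1 & 0x3 = 0x3; word=0x0003
[2+:14] err=210 & 0x3fff = 0xd2; word=0x034b
word = 0x034b → little-endian bytes:
  [0]=0x4b  [1]=0x03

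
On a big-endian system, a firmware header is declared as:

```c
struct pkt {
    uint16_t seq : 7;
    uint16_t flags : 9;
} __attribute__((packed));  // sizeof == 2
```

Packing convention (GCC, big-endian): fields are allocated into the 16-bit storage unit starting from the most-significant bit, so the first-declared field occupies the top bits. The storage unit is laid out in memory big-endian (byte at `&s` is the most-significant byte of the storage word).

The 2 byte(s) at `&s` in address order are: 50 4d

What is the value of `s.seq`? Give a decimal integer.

40

[0]=0x50 [1]=0x4d (big-endian) → word 0x504d
seq:7 @ bit 9 → (0x504d>>9)&0x7f = 0x28  ←
flags:9 @ bit 0 → (0x504d>>0)&0x1ff = 0x4d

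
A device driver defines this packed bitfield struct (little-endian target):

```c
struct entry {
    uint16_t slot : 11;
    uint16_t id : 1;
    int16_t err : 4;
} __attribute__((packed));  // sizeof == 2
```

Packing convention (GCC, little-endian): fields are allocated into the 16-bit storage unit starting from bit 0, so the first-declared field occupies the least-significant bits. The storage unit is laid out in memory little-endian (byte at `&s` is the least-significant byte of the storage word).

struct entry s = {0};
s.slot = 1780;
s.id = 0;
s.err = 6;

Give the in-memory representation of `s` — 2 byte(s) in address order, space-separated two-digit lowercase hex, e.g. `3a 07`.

slot:11 = 1780 → 0x6f4 << 0 → word 0x06f4
id:1 = 0 → 0x0 << 11 → word 0x06f4
err:4 = 6 → 0x6 << 12 → word 0x66f4
word = 0x66f4 → little-endian bytes:
  [0]=0xf4  [1]=0x66

f4 66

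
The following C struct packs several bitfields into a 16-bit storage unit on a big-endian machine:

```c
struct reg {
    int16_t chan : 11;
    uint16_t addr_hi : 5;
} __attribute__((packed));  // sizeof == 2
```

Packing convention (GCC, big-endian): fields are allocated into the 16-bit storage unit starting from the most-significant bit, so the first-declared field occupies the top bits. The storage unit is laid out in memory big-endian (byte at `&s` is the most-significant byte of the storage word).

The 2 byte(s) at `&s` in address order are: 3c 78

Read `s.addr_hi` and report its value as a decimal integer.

[0]=0x3c [1]=0x78 (big-endian) → word 0x3c78
chan:11 @ bit 5 → (0x3c78>>5)&0x7ff = 0x1e3
addr_hi:5 @ bit 0 → (0x3c78>>0)&0x1f = 0x18  ←

24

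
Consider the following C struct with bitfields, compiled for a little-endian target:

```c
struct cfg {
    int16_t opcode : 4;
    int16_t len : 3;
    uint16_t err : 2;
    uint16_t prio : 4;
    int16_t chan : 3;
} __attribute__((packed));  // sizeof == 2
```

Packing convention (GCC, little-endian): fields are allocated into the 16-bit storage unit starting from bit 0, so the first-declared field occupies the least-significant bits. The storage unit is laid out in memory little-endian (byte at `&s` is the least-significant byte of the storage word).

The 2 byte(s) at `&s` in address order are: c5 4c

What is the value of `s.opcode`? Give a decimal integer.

5

[0]=0xc5 [1]=0x4c (little-endian) → word 0x4cc5
opcode:4 @ bit 0 → (0x4cc5>>0)&0xf = 0x5  ←
len:3 @ bit 4 → (0x4cc5>>4)&0x7 = 0x4
err:2 @ bit 7 → (0x4cc5>>7)&0x3 = 0x1
prio:4 @ bit 9 → (0x4cc5>>9)&0xf = 0x6
chan:3 @ bit 13 → (0x4cc5>>13)&0x7 = 0x2
opcode signed 4b, MSB=0: value = 5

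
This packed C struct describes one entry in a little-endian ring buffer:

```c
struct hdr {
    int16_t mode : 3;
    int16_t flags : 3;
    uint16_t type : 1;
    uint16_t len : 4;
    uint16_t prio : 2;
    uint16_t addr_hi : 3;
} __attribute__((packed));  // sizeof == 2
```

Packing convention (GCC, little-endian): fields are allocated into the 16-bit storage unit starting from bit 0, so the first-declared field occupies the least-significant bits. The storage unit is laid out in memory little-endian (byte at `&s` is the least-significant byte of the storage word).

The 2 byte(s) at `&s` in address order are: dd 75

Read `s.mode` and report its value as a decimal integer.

-3

[0]=0xdd [1]=0x75 (little-endian) → word 0x75dd
mode [0+:3] = (word>>0) & 0x7 = 5  ←
flags [3+:3] = (word>>3) & 0x7 = 3
type [6+:1] = (word>>6) & 0x1 = 1
len [7+:4] = (word>>7) & 0xf = 11
prio [11+:2] = (word>>11) & 0x3 = 2
addr_hi [13+:3] = (word>>13) & 0x7 = 3
mode signed 3b, MSB=1: 5 - 8 = -3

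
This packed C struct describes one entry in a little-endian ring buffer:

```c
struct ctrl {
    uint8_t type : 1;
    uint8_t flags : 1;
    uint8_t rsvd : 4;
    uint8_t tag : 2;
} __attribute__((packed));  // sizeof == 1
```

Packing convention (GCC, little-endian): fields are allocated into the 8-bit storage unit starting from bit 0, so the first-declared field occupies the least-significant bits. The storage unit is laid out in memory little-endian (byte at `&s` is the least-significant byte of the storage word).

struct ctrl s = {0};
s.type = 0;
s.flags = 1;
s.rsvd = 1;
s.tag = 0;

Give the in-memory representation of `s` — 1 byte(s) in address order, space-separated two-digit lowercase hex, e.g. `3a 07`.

06

type:1 = 0 → 0x0 << 0 → word 0x00
flags:1 = 1 → 0x1 << 1 → word 0x02
rsvd:4 = 1 → 0x1 << 2 → word 0x06
tag:2 = 0 → 0x0 << 6 → word 0x06
word = 0x06 → little-endian bytes:
  [0]=0x06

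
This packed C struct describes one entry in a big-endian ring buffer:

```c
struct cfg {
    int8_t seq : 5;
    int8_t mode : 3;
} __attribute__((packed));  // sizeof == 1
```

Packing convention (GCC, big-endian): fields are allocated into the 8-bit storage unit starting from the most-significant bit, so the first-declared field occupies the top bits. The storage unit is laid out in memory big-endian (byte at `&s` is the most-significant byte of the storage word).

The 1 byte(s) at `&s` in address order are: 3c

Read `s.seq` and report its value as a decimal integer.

[0]=0x3c (big-endian) → word 0x3c
seq:5 @ bit 3 → (0x3c>>3)&0x1f = 0x7  ←
mode:3 @ bit 0 → (0x3c>>0)&0x7 = 0x4
seq signed 5b, MSB=0: value = 7

7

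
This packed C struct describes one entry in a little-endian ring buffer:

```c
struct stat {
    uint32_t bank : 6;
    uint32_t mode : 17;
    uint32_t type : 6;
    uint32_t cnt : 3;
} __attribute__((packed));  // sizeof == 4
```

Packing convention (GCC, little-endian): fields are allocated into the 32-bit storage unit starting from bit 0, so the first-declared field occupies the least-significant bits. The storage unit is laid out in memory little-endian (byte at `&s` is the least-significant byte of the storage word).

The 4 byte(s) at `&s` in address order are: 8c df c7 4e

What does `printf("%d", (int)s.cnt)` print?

[0]=0x8c [1]=0xdf [2]=0xc7 [3]=0x4e (little-endian) → word 0x4ec7df8c
bank [0+:6] = (word>>0) & 0x3f = 12
mode [6+:17] = (word>>6) & 0x1ffff = 73598
type [23+:6] = (word>>23) & 0x3f = 29
cnt [29+:3] = (word>>29) & 0x7 = 2  ←

2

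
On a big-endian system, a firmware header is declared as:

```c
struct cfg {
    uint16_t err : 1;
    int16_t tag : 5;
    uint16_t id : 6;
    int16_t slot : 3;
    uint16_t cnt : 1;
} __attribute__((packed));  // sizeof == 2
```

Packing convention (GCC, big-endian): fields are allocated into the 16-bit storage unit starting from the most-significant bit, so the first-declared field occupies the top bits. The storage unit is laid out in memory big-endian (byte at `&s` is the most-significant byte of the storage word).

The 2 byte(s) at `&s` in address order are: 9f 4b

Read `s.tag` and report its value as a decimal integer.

[0]=0x9f [1]=0x4b (big-endian) → word 0x9f4b
err [15+:1] = (word>>15) & 0x1 = 1
tag [10+:5] = (word>>10) & 0x1f = 7  ←
id [4+:6] = (word>>4) & 0x3f = 52
slot [1+:3] = (word>>1) & 0x7 = 5
cnt [0+:1] = (word>>0) & 0x1 = 1
tag signed 5b, MSB=0: value = 7

7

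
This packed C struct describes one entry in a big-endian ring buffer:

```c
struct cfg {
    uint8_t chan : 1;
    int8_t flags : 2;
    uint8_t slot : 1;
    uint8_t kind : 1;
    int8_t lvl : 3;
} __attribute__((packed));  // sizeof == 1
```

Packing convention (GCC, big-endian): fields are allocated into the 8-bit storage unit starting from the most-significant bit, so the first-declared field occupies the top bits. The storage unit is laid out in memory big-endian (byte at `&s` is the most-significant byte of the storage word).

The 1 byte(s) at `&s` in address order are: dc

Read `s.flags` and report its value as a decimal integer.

[0]=0xdc (big-endian) → word 0xdc
chan:1 @ bit 7 → (0xdc>>7)&0x1 = 0x1
flags:2 @ bit 5 → (0xdc>>5)&0x3 = 0x2  ←
slot:1 @ bit 4 → (0xdc>>4)&0x1 = 0x1
kind:1 @ bit 3 → (0xdc>>3)&0x1 = 0x1
lvl:3 @ bit 0 → (0xdc>>0)&0x7 = 0x4
flags signed 2b, MSB=1: 2 - 4 = -2

-2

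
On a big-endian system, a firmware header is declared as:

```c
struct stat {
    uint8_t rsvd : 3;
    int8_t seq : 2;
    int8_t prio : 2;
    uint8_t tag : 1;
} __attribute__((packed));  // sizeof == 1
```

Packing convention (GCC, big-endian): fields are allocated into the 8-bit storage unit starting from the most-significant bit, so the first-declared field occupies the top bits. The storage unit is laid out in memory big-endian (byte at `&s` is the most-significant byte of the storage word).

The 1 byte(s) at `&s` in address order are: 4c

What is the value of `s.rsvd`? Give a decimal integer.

2

[0]=0x4c (big-endian) → word 0x4c
rsvd:3 @ bit 5 → (0x4c>>5)&0x7 = 0x2  ←
seq:2 @ bit 3 → (0x4c>>3)&0x3 = 0x1
prio:2 @ bit 1 → (0x4c>>1)&0x3 = 0x2
tag:1 @ bit 0 → (0x4c>>0)&0x1 = 0x0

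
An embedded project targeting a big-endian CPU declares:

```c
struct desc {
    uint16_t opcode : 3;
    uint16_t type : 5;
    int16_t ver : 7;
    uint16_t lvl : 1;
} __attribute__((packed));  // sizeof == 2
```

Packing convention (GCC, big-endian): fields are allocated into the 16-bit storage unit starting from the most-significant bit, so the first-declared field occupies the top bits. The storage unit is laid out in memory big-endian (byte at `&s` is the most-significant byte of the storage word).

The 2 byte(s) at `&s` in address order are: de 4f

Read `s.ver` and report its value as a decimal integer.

[0]=0xde [1]=0x4f (big-endian) → word 0xde4f
opcode [13+:3] = (word>>13) & 0x7 = 6
type [8+:5] = (word>>8) & 0x1f = 30
ver [1+:7] = (word>>1) & 0x7f = 39  ←
lvl [0+:1] = (word>>0) & 0x1 = 1
ver signed 7b, MSB=0: value = 39

39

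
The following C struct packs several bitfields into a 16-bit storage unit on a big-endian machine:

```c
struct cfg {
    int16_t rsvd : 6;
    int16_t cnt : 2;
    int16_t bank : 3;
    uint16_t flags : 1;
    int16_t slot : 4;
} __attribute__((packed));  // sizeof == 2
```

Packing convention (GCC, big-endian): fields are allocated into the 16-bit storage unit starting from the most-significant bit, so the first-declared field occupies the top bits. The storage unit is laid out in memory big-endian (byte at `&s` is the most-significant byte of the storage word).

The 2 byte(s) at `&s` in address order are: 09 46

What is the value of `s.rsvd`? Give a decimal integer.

2

[0]=0x09 [1]=0x46 (big-endian) → word 0x0946
rsvd:6 @ bit 10 → (0x0946>>10)&0x3f = 0x2  ←
cnt:2 @ bit 8 → (0x0946>>8)&0x3 = 0x1
bank:3 @ bit 5 → (0x0946>>5)&0x7 = 0x2
flags:1 @ bit 4 → (0x0946>>4)&0x1 = 0x0
slot:4 @ bit 0 → (0x0946>>0)&0xf = 0x6
rsvd signed 6b, MSB=0: value = 2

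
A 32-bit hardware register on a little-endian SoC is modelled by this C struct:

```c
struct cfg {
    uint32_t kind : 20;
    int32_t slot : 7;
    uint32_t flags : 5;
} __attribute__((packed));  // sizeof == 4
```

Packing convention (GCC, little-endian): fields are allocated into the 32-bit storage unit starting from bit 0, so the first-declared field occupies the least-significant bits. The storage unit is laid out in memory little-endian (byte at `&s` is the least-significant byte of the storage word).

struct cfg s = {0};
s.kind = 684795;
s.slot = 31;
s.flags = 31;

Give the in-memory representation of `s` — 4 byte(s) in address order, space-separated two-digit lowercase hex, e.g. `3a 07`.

kind (20b) val=684795 bits=0xa72fb at bit 0: 0x000a72fb
slot (7b) val=31 bits=0x1f at bit 20: 0x01fa72fb
flags (5b) val=31 bits=0x1f at bit 27: 0xf9fa72fb
word = 0xf9fa72fb → little-endian bytes:
  [0]=0xfb  [1]=0x72  [2]=0xfa  [3]=0xf9

fb 72 fa f9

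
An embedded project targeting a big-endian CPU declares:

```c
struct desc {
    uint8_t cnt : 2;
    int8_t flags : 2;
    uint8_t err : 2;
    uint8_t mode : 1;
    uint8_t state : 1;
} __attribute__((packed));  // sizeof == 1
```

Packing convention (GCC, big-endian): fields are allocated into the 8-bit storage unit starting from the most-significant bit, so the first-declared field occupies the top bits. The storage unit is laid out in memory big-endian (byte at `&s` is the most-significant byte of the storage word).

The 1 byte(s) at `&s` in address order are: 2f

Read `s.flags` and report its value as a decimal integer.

-2

[0]=0x2f (big-endian) → word 0x2f
cnt:2 @ bit 6 → (0x2f>>6)&0x3 = 0x0
flags:2 @ bit 4 → (0x2f>>4)&0x3 = 0x2  ←
err:2 @ bit 2 → (0x2f>>2)&0x3 = 0x3
mode:1 @ bit 1 → (0x2f>>1)&0x1 = 0x1
state:1 @ bit 0 → (0x2f>>0)&0x1 = 0x1
flags signed 2b, MSB=1: 2 - 4 = -2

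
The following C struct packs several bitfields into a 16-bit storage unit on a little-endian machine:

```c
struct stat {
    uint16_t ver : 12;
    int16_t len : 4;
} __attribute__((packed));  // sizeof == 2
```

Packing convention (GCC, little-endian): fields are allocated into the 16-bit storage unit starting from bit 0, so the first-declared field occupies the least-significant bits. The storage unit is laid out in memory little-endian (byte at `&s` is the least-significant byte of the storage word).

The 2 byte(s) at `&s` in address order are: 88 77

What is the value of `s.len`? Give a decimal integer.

[0]=0x88 [1]=0x77 (little-endian) → word 0x7788
ver:12 @ bit 0 → (0x7788>>0)&0xfff = 0x788
len:4 @ bit 12 → (0x7788>>12)&0xf = 0x7  ←
len signed 4b, MSB=0: value = 7

7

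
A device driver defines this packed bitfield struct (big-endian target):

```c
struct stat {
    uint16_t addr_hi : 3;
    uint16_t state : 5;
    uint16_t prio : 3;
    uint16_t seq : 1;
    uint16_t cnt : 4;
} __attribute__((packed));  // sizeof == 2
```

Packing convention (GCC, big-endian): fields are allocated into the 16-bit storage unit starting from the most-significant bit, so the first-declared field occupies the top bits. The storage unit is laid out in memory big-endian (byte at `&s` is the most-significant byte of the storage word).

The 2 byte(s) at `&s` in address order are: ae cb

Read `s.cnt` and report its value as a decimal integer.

11

[0]=0xae [1]=0xcb (big-endian) → word 0xaecb
addr_hi:3 @ bit 13 → (0xaecb>>13)&0x7 = 0x5
state:5 @ bit 8 → (0xaecb>>8)&0x1f = 0xe
prio:3 @ bit 5 → (0xaecb>>5)&0x7 = 0x6
seq:1 @ bit 4 → (0xaecb>>4)&0x1 = 0x0
cnt:4 @ bit 0 → (0xaecb>>0)&0xf = 0xb  ←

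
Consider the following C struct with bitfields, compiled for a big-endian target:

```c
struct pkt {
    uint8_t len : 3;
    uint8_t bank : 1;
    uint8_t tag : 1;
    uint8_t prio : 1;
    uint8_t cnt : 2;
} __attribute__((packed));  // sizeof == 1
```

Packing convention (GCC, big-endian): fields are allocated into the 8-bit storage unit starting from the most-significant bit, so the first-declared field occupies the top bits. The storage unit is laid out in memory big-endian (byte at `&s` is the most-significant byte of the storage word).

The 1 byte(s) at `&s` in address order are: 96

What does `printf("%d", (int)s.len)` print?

[0]=0x96 (big-endian) → word 0x96
len [5+:3] = (word>>5) & 0x7 = 4  ←
bank [4+:1] = (word>>4) & 0x1 = 1
tag [3+:1] = (word>>3) & 0x1 = 0
prio [2+:1] = (word>>2) & 0x1 = 1
cnt [0+:2] = (word>>0) & 0x3 = 2

4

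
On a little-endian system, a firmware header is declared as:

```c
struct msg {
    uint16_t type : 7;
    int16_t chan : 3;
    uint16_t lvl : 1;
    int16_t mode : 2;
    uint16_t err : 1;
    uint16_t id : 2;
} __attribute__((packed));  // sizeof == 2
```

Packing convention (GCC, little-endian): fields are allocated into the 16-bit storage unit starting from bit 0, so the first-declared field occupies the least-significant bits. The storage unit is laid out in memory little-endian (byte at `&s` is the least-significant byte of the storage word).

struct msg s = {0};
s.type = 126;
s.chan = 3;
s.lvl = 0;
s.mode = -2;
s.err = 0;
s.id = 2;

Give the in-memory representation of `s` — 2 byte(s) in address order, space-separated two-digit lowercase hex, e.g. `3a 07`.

fe 91

type:7 = 126 → 0x7e << 0 → word 0x007e
chan:3 = 3 → 0x3 << 7 → word 0x01fe
lvl:1 = 0 → 0x0 << 10 → word 0x01fe
mode:2 = -2 → 0x2 << 11 → word 0x11fe
err:1 = 0 → 0x0 << 13 → word 0x11fe
id:2 = 2 → 0x2 << 14 → word 0x91fe
word = 0x91fe → little-endian bytes:
  [0]=0xfe  [1]=0x91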